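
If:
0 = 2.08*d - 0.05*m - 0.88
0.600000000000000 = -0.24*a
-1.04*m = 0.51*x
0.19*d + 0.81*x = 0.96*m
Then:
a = -2.50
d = 0.42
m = 0.03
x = -0.06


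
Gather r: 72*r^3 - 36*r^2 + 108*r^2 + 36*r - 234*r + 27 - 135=72*r^3 + 72*r^2 - 198*r - 108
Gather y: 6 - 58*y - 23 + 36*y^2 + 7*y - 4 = 36*y^2 - 51*y - 21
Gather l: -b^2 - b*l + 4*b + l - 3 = -b^2 + 4*b + l*(1 - b) - 3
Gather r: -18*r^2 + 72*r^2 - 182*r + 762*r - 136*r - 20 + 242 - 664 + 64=54*r^2 + 444*r - 378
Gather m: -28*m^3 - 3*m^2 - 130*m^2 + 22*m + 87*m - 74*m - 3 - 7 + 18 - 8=-28*m^3 - 133*m^2 + 35*m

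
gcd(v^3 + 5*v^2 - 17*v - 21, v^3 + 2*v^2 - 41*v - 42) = v^2 + 8*v + 7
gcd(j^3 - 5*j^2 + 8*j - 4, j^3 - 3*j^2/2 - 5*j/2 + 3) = j^2 - 3*j + 2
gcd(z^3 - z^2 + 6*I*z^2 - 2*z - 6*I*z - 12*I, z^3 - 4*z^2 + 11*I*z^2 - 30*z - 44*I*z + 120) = z + 6*I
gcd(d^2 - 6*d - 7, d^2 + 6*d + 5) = d + 1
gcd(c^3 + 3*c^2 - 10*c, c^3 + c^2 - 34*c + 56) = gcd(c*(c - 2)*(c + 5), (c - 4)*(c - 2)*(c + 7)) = c - 2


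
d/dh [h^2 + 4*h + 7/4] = 2*h + 4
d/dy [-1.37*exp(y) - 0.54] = -1.37*exp(y)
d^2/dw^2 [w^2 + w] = 2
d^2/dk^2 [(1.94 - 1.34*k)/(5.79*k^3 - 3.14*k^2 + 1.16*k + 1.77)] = (-269.533764*k^5 + 926.613072*k^4 - 572.7496*k^3 + 357.737304*k^2 - 206.37246*k + 32.287768)/(194.104539*k^9 - 315.797022*k^8 + 287.92512*k^7 + 20.516851*k^6 - 135.393492*k^5 + 111.007092*k^4 + 17.297081*k^3 - 22.366782*k^2 + 10.902492*k + 5.545233)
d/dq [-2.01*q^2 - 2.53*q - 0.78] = -4.02*q - 2.53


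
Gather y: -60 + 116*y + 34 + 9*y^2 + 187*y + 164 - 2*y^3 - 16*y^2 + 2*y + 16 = -2*y^3 - 7*y^2 + 305*y + 154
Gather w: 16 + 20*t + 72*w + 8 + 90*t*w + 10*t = 30*t + w*(90*t + 72) + 24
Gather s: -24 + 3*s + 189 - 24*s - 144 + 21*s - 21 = 0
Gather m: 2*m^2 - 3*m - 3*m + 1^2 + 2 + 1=2*m^2 - 6*m + 4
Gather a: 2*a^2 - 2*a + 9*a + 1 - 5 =2*a^2 + 7*a - 4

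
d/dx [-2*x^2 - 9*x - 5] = -4*x - 9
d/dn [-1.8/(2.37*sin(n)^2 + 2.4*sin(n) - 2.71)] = (8.532*sin(n) + 4.32)*cos(n)/(2.37*sin(n)^2 + 2.4*sin(n) - 2.71)^2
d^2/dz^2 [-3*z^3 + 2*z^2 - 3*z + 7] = 4 - 18*z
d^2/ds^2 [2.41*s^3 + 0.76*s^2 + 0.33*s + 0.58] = 14.46*s + 1.52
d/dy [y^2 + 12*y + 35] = 2*y + 12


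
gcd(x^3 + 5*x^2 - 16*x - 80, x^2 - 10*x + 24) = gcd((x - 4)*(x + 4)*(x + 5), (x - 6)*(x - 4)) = x - 4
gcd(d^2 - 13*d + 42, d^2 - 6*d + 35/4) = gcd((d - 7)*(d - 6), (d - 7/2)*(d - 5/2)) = 1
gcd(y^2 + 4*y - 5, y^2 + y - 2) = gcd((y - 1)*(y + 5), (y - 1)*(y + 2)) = y - 1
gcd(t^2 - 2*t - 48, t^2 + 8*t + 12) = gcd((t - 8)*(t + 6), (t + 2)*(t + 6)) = t + 6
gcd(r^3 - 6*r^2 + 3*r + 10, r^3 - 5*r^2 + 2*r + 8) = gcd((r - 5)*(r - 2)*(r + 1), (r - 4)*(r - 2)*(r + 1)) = r^2 - r - 2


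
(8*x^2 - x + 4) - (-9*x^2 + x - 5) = 17*x^2 - 2*x + 9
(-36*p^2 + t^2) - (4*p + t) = -36*p^2 - 4*p + t^2 - t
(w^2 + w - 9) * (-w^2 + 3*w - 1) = -w^4 + 2*w^3 + 11*w^2 - 28*w + 9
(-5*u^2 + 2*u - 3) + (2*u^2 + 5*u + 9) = -3*u^2 + 7*u + 6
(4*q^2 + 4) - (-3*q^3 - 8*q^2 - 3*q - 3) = 3*q^3 + 12*q^2 + 3*q + 7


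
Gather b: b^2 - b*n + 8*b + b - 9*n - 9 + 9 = b^2 + b*(9 - n) - 9*n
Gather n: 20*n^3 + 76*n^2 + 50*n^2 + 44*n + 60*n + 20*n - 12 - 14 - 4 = 20*n^3 + 126*n^2 + 124*n - 30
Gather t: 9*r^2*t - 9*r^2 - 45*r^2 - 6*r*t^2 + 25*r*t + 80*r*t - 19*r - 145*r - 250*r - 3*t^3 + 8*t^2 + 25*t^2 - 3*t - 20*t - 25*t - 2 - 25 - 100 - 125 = -54*r^2 - 414*r - 3*t^3 + t^2*(33 - 6*r) + t*(9*r^2 + 105*r - 48) - 252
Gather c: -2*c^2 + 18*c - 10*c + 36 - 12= -2*c^2 + 8*c + 24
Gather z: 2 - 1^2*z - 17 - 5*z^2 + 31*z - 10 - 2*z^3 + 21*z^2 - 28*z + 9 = -2*z^3 + 16*z^2 + 2*z - 16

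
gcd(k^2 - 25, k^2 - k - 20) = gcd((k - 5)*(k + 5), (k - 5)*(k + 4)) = k - 5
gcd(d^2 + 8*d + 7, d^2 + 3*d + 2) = d + 1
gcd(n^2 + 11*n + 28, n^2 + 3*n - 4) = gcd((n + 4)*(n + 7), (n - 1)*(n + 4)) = n + 4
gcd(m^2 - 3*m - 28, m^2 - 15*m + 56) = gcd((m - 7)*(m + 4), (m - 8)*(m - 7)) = m - 7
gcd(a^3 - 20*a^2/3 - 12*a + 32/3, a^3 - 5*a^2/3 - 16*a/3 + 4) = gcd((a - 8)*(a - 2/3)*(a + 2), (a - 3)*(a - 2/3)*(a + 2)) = a^2 + 4*a/3 - 4/3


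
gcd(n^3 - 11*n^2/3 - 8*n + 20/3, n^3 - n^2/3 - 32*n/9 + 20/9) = n^2 + 4*n/3 - 4/3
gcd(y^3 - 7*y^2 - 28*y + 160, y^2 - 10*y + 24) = y - 4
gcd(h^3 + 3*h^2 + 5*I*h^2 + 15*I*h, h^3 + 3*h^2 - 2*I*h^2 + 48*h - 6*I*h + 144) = h + 3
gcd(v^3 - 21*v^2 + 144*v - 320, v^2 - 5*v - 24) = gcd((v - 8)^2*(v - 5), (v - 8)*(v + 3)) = v - 8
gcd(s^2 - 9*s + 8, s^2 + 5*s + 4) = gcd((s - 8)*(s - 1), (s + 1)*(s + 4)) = 1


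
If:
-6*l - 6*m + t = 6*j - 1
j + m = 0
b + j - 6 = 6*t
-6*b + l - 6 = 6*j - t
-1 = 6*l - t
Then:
No Solution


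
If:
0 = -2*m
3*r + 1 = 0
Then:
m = 0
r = -1/3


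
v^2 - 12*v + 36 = (v - 6)^2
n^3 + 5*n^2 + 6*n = n*(n + 2)*(n + 3)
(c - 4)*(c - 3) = c^2 - 7*c + 12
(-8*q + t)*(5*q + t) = -40*q^2 - 3*q*t + t^2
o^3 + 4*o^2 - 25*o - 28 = (o - 4)*(o + 1)*(o + 7)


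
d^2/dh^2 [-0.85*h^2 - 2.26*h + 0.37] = -1.70000000000000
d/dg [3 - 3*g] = -3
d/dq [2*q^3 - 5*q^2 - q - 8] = 6*q^2 - 10*q - 1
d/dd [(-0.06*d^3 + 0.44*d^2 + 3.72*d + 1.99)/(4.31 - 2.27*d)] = (0.2724*d^3 - 1.7746*d^2 + 3.7928*d + 20.5505)/(5.1529*d^2 - 19.5674*d + 18.5761)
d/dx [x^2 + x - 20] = 2*x + 1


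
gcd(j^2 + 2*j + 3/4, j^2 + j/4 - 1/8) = j + 1/2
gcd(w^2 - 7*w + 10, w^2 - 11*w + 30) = w - 5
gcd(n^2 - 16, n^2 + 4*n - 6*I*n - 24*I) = n + 4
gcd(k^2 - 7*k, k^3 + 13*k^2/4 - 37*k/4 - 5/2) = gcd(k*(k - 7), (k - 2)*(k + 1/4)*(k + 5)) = 1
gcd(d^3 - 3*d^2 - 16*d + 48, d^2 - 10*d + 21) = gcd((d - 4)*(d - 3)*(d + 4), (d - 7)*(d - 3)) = d - 3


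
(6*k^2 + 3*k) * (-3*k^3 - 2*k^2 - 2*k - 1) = -18*k^5 - 21*k^4 - 18*k^3 - 12*k^2 - 3*k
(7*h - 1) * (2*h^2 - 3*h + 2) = 14*h^3 - 23*h^2 + 17*h - 2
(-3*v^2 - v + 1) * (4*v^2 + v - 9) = -12*v^4 - 7*v^3 + 30*v^2 + 10*v - 9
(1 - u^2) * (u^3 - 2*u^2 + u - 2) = -u^5 + 2*u^4 + u - 2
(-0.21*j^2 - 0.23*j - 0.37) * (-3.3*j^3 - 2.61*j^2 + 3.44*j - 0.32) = 0.693*j^5 + 1.3071*j^4 + 1.0989*j^3 + 0.2417*j^2 - 1.1992*j + 0.1184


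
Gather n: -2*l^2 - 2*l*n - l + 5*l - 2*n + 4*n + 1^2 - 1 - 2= -2*l^2 + 4*l + n*(2 - 2*l) - 2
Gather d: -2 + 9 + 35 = 42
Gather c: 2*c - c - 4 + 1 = c - 3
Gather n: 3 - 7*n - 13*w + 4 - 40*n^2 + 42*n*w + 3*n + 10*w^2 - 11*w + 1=-40*n^2 + n*(42*w - 4) + 10*w^2 - 24*w + 8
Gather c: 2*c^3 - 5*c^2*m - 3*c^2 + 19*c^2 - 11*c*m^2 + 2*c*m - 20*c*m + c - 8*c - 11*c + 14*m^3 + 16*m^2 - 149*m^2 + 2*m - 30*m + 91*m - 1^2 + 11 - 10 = 2*c^3 + c^2*(16 - 5*m) + c*(-11*m^2 - 18*m - 18) + 14*m^3 - 133*m^2 + 63*m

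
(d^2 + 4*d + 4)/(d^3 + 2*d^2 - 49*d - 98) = (d + 2)/(d^2 - 49)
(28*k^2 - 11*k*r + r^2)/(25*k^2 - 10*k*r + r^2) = (28*k^2 - 11*k*r + r^2)/(25*k^2 - 10*k*r + r^2)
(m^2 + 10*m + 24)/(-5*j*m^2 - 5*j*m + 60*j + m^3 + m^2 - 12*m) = (-m - 6)/(5*j*m - 15*j - m^2 + 3*m)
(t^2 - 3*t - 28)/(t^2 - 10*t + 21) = (t + 4)/(t - 3)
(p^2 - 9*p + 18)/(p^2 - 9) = (p - 6)/(p + 3)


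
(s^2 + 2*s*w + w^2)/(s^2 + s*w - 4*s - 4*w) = (s + w)/(s - 4)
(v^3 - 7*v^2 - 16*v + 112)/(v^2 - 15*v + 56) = (v^2 - 16)/(v - 8)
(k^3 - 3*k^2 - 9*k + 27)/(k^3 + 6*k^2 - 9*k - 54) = (k - 3)/(k + 6)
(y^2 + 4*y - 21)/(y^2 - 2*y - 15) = (-y^2 - 4*y + 21)/(-y^2 + 2*y + 15)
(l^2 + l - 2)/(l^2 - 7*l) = (l^2 + l - 2)/(l*(l - 7))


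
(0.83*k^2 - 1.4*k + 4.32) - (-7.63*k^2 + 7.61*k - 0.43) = 8.46*k^2 - 9.01*k + 4.75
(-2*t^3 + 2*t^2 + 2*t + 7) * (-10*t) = 20*t^4 - 20*t^3 - 20*t^2 - 70*t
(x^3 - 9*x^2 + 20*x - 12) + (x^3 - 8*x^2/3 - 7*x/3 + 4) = 2*x^3 - 35*x^2/3 + 53*x/3 - 8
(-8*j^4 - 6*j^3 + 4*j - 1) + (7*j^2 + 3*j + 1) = -8*j^4 - 6*j^3 + 7*j^2 + 7*j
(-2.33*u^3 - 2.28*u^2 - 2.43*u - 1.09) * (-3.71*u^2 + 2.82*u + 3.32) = 8.6443*u^5 + 1.8882*u^4 - 5.1499*u^3 - 10.3783*u^2 - 11.1414*u - 3.6188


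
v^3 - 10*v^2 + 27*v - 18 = (v - 6)*(v - 3)*(v - 1)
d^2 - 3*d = d*(d - 3)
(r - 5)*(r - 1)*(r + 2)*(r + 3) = r^4 - r^3 - 19*r^2 - 11*r + 30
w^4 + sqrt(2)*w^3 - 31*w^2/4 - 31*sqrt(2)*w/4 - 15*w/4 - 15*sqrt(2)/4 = (w - 3)*(w + 1/2)*(w + 5/2)*(w + sqrt(2))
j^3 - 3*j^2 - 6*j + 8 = (j - 4)*(j - 1)*(j + 2)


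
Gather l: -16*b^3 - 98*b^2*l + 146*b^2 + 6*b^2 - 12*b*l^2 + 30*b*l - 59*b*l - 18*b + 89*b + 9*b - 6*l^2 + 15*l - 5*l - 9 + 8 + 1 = -16*b^3 + 152*b^2 + 80*b + l^2*(-12*b - 6) + l*(-98*b^2 - 29*b + 10)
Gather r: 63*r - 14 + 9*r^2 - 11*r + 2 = 9*r^2 + 52*r - 12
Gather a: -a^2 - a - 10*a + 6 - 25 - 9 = -a^2 - 11*a - 28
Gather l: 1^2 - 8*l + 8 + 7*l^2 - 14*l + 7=7*l^2 - 22*l + 16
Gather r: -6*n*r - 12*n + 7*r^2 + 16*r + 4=-12*n + 7*r^2 + r*(16 - 6*n) + 4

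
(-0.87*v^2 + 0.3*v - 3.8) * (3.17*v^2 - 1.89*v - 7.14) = -2.7579*v^4 + 2.5953*v^3 - 6.4012*v^2 + 5.04*v + 27.132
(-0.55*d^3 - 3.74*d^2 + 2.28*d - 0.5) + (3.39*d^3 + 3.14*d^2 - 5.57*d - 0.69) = 2.84*d^3 - 0.6*d^2 - 3.29*d - 1.19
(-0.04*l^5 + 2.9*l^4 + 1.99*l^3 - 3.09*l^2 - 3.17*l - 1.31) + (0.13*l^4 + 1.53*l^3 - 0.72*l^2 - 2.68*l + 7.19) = -0.04*l^5 + 3.03*l^4 + 3.52*l^3 - 3.81*l^2 - 5.85*l + 5.88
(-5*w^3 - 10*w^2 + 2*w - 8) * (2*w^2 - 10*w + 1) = -10*w^5 + 30*w^4 + 99*w^3 - 46*w^2 + 82*w - 8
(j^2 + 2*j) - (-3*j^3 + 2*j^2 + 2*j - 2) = 3*j^3 - j^2 + 2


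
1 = 1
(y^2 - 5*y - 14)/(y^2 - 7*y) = (y + 2)/y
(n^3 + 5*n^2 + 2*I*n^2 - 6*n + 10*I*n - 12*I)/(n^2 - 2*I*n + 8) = (n^2 + 5*n - 6)/(n - 4*I)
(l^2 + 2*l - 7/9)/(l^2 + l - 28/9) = (3*l - 1)/(3*l - 4)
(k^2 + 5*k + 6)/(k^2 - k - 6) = (k + 3)/(k - 3)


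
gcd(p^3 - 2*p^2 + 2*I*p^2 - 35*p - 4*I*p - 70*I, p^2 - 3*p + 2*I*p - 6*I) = p + 2*I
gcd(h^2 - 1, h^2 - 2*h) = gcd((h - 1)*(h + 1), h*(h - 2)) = 1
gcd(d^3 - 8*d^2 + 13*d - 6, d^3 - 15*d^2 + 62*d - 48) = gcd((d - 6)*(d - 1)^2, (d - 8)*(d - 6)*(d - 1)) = d^2 - 7*d + 6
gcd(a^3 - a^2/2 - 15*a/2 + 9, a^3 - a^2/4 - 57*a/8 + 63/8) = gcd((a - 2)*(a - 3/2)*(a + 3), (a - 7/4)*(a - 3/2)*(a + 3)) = a^2 + 3*a/2 - 9/2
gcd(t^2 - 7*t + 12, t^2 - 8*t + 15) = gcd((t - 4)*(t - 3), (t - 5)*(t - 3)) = t - 3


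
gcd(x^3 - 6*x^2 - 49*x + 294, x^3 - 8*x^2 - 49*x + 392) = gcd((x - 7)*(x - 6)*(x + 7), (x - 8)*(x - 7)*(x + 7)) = x^2 - 49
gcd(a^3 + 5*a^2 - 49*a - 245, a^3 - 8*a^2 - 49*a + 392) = a^2 - 49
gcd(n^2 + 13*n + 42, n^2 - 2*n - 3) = 1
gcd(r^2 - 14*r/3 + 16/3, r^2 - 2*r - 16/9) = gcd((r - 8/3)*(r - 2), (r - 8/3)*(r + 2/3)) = r - 8/3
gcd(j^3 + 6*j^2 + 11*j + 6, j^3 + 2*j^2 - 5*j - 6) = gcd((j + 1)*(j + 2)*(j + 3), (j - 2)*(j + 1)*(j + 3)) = j^2 + 4*j + 3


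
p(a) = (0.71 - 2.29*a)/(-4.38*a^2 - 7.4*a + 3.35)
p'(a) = (0.71 - 2.29*a)*(8.76*a + 7.4)/(-4.38*a^2 - 7.4*a + 3.35)^2 - 2.29/(-4.38*a^2 - 7.4*a + 3.35) = (-10.0302*a^2 + 6.2196*a - 2.4175)/(19.1844*a^4 + 64.824*a^3 + 25.414*a^2 - 49.58*a + 11.2225)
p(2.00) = 0.13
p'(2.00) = -0.04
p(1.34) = 0.16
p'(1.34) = -0.06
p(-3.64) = -0.33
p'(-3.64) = -0.21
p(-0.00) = 0.21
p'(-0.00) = -0.22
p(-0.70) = 0.36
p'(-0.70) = -0.29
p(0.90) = 0.20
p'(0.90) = -0.11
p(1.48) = 0.16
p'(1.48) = -0.05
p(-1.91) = 3.38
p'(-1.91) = -22.46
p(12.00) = 0.04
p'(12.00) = -0.00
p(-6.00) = -0.13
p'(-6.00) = -0.03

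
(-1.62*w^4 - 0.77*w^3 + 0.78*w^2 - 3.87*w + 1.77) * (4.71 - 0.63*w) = 1.0206*w^5 - 7.1451*w^4 - 4.1181*w^3 + 6.1119*w^2 - 19.3428*w + 8.3367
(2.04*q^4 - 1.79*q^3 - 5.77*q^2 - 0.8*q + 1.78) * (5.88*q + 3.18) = 11.9952*q^5 - 4.038*q^4 - 39.6198*q^3 - 23.0526*q^2 + 7.9224*q + 5.6604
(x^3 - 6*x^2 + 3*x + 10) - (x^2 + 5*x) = x^3 - 7*x^2 - 2*x + 10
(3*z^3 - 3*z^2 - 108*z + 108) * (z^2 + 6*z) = 3*z^5 + 15*z^4 - 126*z^3 - 540*z^2 + 648*z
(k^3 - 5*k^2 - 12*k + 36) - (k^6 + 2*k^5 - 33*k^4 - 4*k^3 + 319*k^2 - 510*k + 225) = -k^6 - 2*k^5 + 33*k^4 + 5*k^3 - 324*k^2 + 498*k - 189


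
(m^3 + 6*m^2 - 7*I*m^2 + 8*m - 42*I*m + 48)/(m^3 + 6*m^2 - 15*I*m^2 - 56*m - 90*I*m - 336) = (m + I)/(m - 7*I)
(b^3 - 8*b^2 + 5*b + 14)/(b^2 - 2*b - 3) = (b^2 - 9*b + 14)/(b - 3)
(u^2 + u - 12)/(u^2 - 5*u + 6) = (u + 4)/(u - 2)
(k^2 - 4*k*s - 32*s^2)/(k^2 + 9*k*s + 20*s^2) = (k - 8*s)/(k + 5*s)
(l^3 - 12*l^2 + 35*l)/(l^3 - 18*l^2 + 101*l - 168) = l*(l - 5)/(l^2 - 11*l + 24)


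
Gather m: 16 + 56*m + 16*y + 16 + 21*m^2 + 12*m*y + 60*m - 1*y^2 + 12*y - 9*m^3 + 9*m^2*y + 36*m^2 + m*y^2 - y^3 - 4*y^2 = -9*m^3 + m^2*(9*y + 57) + m*(y^2 + 12*y + 116) - y^3 - 5*y^2 + 28*y + 32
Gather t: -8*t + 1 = 1 - 8*t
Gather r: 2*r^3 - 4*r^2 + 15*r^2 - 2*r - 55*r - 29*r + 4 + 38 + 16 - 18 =2*r^3 + 11*r^2 - 86*r + 40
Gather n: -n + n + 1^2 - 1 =0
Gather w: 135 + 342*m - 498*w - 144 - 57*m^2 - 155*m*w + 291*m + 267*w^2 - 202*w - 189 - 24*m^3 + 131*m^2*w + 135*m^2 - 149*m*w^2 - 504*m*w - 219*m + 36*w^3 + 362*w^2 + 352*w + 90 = -24*m^3 + 78*m^2 + 414*m + 36*w^3 + w^2*(629 - 149*m) + w*(131*m^2 - 659*m - 348) - 108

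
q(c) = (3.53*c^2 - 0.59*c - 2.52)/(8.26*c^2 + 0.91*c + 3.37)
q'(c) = (-16.52*c - 0.91)*(3.53*c^2 - 0.59*c - 2.52)/(8.26*c^2 + 0.91*c + 3.37)^2 + (7.06*c - 0.59)/(8.26*c^2 + 0.91*c + 3.37)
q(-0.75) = -0.01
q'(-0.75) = -0.82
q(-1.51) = 0.31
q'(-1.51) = -0.18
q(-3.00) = 0.41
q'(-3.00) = -0.02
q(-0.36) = -0.45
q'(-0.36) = -1.31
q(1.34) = 0.16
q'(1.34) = 0.27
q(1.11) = 0.08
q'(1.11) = 0.39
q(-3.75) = 0.42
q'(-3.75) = -0.01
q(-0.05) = -0.74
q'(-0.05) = -0.26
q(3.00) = 0.34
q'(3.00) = 0.04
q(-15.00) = 0.43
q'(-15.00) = 0.00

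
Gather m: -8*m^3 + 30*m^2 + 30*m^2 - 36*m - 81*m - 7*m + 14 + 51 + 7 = -8*m^3 + 60*m^2 - 124*m + 72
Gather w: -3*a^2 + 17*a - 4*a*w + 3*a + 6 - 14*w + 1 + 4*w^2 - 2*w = -3*a^2 + 20*a + 4*w^2 + w*(-4*a - 16) + 7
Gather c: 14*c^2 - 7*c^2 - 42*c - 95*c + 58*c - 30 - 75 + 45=7*c^2 - 79*c - 60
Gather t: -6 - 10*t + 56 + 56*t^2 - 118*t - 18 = 56*t^2 - 128*t + 32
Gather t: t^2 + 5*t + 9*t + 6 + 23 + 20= t^2 + 14*t + 49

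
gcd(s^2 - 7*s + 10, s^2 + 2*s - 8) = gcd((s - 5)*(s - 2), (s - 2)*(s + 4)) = s - 2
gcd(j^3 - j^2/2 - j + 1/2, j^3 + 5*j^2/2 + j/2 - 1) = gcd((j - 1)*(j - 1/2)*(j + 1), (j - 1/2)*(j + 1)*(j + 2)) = j^2 + j/2 - 1/2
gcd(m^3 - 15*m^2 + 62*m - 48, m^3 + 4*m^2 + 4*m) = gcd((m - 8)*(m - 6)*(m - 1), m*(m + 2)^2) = 1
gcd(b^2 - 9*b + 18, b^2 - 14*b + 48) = b - 6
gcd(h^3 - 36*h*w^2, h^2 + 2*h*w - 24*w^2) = h + 6*w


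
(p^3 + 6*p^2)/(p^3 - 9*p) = p*(p + 6)/(p^2 - 9)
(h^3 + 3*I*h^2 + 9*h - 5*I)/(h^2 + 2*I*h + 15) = (h^2 - 2*I*h - 1)/(h - 3*I)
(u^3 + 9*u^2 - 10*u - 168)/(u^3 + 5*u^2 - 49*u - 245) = (u^2 + 2*u - 24)/(u^2 - 2*u - 35)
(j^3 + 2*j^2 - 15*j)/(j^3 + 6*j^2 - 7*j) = (j^2 + 2*j - 15)/(j^2 + 6*j - 7)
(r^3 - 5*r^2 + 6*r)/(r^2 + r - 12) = r*(r - 2)/(r + 4)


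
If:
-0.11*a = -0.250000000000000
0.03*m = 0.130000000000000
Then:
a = 2.27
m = 4.33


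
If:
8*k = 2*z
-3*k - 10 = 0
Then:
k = -10/3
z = -40/3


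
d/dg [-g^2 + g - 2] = 1 - 2*g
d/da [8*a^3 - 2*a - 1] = 24*a^2 - 2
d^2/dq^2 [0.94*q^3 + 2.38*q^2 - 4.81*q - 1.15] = 5.64*q + 4.76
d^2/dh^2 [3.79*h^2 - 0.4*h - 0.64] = 7.58000000000000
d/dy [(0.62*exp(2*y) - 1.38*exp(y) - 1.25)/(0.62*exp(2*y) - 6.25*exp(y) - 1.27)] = (-3.0194*exp(2*y) - 0.0247999999999999*exp(y) - 6.0599)*exp(y)/(0.3844*exp(4*y) - 7.75*exp(3*y) + 37.4877*exp(2*y) + 15.875*exp(y) + 1.6129)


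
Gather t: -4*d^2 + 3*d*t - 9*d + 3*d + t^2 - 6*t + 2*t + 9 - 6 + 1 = -4*d^2 - 6*d + t^2 + t*(3*d - 4) + 4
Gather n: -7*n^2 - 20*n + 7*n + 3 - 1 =-7*n^2 - 13*n + 2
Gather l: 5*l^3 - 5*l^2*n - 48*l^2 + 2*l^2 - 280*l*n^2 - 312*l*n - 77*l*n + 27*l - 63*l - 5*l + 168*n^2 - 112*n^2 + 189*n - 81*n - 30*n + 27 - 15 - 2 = 5*l^3 + l^2*(-5*n - 46) + l*(-280*n^2 - 389*n - 41) + 56*n^2 + 78*n + 10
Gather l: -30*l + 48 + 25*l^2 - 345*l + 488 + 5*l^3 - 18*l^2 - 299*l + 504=5*l^3 + 7*l^2 - 674*l + 1040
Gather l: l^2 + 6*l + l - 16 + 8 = l^2 + 7*l - 8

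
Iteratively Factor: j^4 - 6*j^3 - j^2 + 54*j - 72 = (j + 3)*(j^3 - 9*j^2 + 26*j - 24) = (j - 3)*(j + 3)*(j^2 - 6*j + 8) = (j - 3)*(j - 2)*(j + 3)*(j - 4)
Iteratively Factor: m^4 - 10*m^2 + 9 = (m + 1)*(m^3 - m^2 - 9*m + 9) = (m - 3)*(m + 1)*(m^2 + 2*m - 3) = (m - 3)*(m - 1)*(m + 1)*(m + 3)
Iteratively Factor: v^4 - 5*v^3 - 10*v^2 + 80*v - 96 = (v - 4)*(v^3 - v^2 - 14*v + 24) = (v - 4)*(v + 4)*(v^2 - 5*v + 6) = (v - 4)*(v - 2)*(v + 4)*(v - 3)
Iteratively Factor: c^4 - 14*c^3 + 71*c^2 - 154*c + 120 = (c - 2)*(c^3 - 12*c^2 + 47*c - 60) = (c - 3)*(c - 2)*(c^2 - 9*c + 20) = (c - 5)*(c - 3)*(c - 2)*(c - 4)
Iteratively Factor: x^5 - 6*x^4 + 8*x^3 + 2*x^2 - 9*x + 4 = (x - 1)*(x^4 - 5*x^3 + 3*x^2 + 5*x - 4) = (x - 1)^2*(x^3 - 4*x^2 - x + 4) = (x - 4)*(x - 1)^2*(x^2 - 1) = (x - 4)*(x - 1)^2*(x + 1)*(x - 1)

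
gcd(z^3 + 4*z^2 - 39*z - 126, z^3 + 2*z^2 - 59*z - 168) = z^2 + 10*z + 21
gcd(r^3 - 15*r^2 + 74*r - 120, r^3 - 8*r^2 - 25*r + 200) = r - 5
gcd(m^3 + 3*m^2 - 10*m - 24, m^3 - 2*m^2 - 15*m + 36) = m^2 + m - 12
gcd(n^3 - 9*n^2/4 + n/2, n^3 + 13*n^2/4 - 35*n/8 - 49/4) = n - 2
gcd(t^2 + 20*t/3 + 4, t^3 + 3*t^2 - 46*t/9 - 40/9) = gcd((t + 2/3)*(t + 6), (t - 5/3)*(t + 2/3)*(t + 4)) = t + 2/3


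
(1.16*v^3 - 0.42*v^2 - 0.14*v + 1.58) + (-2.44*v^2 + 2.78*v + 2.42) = 1.16*v^3 - 2.86*v^2 + 2.64*v + 4.0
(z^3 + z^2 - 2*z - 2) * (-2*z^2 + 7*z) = -2*z^5 + 5*z^4 + 11*z^3 - 10*z^2 - 14*z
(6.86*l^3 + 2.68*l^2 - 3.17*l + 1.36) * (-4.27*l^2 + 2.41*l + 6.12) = -29.2922*l^5 + 5.089*l^4 + 61.9779*l^3 + 2.9547*l^2 - 16.1228*l + 8.3232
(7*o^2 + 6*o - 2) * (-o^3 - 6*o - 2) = -7*o^5 - 6*o^4 - 40*o^3 - 50*o^2 + 4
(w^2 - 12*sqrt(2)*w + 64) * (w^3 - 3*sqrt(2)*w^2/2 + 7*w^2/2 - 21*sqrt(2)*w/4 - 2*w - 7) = w^5 - 27*sqrt(2)*w^4/2 + 7*w^4/2 - 189*sqrt(2)*w^3/4 + 98*w^3 - 72*sqrt(2)*w^2 + 343*w^2 - 252*sqrt(2)*w - 128*w - 448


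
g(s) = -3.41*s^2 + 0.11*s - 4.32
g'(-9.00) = 61.49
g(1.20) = -9.10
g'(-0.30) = 2.16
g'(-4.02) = 27.53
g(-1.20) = -9.36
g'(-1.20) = 8.29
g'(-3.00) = 20.57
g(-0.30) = -4.66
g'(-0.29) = 2.09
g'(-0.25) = 1.82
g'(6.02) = -40.95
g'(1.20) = -8.07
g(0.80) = -6.41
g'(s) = 0.11 - 6.82*s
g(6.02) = -127.24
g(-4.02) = -59.87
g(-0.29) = -4.64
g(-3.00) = -35.34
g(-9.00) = -281.52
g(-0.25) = -4.56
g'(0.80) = -5.35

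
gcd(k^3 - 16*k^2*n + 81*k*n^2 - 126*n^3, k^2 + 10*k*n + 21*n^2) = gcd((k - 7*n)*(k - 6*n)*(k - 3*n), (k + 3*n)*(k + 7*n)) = 1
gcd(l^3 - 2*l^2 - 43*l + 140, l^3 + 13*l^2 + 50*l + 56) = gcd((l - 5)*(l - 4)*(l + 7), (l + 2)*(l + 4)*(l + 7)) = l + 7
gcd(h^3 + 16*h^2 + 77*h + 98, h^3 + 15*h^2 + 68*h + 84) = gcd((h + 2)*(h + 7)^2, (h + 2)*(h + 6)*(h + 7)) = h^2 + 9*h + 14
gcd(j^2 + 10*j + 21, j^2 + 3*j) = j + 3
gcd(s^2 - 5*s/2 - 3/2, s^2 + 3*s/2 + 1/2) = s + 1/2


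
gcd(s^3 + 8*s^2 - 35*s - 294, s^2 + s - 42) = s^2 + s - 42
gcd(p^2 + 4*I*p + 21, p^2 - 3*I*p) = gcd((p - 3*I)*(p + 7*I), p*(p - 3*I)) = p - 3*I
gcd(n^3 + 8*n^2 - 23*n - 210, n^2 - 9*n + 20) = n - 5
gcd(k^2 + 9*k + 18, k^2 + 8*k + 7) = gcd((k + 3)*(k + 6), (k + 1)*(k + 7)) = 1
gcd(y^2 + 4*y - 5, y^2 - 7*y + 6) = y - 1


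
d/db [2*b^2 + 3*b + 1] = 4*b + 3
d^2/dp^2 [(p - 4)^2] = 2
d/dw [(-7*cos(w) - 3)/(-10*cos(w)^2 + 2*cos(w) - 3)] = (70*cos(w)^2 + 60*cos(w) - 27)*sin(w)/(10*sin(w)^2 + 2*cos(w) - 13)^2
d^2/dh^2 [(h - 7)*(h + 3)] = 2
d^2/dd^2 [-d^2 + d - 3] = -2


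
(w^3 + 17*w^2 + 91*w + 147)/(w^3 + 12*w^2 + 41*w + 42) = (w + 7)/(w + 2)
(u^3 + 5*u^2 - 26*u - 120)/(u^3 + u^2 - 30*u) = (u + 4)/u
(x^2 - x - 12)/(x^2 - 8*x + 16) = (x + 3)/(x - 4)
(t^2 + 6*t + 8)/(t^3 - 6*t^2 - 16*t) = (t + 4)/(t*(t - 8))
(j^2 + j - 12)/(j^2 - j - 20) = (j - 3)/(j - 5)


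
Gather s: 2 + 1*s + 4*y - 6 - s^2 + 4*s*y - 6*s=-s^2 + s*(4*y - 5) + 4*y - 4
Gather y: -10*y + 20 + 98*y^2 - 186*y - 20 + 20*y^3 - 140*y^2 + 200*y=20*y^3 - 42*y^2 + 4*y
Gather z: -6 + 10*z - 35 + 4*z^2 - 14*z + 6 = 4*z^2 - 4*z - 35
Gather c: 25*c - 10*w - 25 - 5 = 25*c - 10*w - 30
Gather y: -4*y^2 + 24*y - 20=-4*y^2 + 24*y - 20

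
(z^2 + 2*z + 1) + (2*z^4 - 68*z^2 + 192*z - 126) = 2*z^4 - 67*z^2 + 194*z - 125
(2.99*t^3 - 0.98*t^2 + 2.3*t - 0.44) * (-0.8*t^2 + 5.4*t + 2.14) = -2.392*t^5 + 16.93*t^4 - 0.733399999999999*t^3 + 10.6748*t^2 + 2.546*t - 0.9416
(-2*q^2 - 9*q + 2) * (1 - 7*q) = 14*q^3 + 61*q^2 - 23*q + 2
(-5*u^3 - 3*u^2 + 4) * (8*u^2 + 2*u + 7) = -40*u^5 - 34*u^4 - 41*u^3 + 11*u^2 + 8*u + 28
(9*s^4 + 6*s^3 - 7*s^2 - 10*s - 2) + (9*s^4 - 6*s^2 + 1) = 18*s^4 + 6*s^3 - 13*s^2 - 10*s - 1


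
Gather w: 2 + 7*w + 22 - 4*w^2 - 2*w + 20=-4*w^2 + 5*w + 44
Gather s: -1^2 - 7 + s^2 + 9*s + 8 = s^2 + 9*s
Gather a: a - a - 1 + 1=0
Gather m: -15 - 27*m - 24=-27*m - 39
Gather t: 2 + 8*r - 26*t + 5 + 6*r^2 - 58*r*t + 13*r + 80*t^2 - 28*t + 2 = 6*r^2 + 21*r + 80*t^2 + t*(-58*r - 54) + 9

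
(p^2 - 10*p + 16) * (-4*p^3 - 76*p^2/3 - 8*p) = -4*p^5 + 44*p^4/3 + 544*p^3/3 - 976*p^2/3 - 128*p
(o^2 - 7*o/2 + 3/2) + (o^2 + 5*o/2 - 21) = 2*o^2 - o - 39/2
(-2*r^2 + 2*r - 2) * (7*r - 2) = -14*r^3 + 18*r^2 - 18*r + 4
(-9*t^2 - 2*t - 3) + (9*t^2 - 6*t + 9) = 6 - 8*t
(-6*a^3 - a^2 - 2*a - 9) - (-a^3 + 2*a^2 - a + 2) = -5*a^3 - 3*a^2 - a - 11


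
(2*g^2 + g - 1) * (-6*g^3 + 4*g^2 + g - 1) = -12*g^5 + 2*g^4 + 12*g^3 - 5*g^2 - 2*g + 1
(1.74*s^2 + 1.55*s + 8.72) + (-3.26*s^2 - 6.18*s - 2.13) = -1.52*s^2 - 4.63*s + 6.59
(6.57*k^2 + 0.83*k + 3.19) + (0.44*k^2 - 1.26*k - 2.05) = 7.01*k^2 - 0.43*k + 1.14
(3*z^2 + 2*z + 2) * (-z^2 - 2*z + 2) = -3*z^4 - 8*z^3 + 4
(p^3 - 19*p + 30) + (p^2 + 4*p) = p^3 + p^2 - 15*p + 30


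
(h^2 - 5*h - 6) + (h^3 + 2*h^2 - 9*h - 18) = h^3 + 3*h^2 - 14*h - 24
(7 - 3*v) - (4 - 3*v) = 3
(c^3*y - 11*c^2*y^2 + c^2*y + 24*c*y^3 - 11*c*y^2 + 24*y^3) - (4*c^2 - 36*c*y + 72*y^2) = c^3*y - 11*c^2*y^2 + c^2*y - 4*c^2 + 24*c*y^3 - 11*c*y^2 + 36*c*y + 24*y^3 - 72*y^2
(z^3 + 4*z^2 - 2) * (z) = z^4 + 4*z^3 - 2*z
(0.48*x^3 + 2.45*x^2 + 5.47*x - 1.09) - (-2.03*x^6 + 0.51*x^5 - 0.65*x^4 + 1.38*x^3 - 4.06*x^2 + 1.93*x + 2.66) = 2.03*x^6 - 0.51*x^5 + 0.65*x^4 - 0.9*x^3 + 6.51*x^2 + 3.54*x - 3.75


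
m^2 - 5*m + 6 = (m - 3)*(m - 2)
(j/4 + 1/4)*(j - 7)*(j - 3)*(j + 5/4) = j^4/4 - 31*j^3/16 - j^2/16 + 139*j/16 + 105/16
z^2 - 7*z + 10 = (z - 5)*(z - 2)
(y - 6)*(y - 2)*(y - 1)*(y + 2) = y^4 - 7*y^3 + 2*y^2 + 28*y - 24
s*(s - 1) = s^2 - s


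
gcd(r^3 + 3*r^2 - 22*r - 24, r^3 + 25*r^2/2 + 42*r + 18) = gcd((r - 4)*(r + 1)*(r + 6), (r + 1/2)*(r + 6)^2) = r + 6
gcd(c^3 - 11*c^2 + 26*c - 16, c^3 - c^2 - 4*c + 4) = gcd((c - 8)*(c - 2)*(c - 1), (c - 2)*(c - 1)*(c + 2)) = c^2 - 3*c + 2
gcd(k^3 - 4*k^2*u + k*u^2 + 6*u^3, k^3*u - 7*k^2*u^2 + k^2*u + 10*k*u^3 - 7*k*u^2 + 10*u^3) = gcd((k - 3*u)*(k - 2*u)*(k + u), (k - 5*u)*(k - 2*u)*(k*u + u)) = -k + 2*u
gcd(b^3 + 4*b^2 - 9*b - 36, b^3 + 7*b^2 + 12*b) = b^2 + 7*b + 12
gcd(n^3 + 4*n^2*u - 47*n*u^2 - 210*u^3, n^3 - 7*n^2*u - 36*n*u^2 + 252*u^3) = -n^2 + n*u + 42*u^2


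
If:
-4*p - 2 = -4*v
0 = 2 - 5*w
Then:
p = v - 1/2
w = 2/5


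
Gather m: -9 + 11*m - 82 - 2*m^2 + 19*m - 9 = -2*m^2 + 30*m - 100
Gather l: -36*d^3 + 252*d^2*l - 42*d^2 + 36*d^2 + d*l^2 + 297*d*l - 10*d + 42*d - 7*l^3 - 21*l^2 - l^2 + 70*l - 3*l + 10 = -36*d^3 - 6*d^2 + 32*d - 7*l^3 + l^2*(d - 22) + l*(252*d^2 + 297*d + 67) + 10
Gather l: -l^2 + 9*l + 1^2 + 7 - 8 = -l^2 + 9*l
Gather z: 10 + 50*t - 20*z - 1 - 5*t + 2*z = 45*t - 18*z + 9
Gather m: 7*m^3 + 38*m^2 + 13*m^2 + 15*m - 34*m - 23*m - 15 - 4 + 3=7*m^3 + 51*m^2 - 42*m - 16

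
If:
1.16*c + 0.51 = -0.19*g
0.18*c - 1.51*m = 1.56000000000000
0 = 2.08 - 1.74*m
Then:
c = 18.69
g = -116.82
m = 1.20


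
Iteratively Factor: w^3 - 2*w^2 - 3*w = (w - 3)*(w^2 + w) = w*(w - 3)*(w + 1)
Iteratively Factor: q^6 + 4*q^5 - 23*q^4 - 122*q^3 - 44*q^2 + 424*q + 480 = (q + 2)*(q^5 + 2*q^4 - 27*q^3 - 68*q^2 + 92*q + 240) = (q + 2)^2*(q^4 - 27*q^2 - 14*q + 120) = (q + 2)^2*(q + 3)*(q^3 - 3*q^2 - 18*q + 40) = (q + 2)^2*(q + 3)*(q + 4)*(q^2 - 7*q + 10) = (q - 2)*(q + 2)^2*(q + 3)*(q + 4)*(q - 5)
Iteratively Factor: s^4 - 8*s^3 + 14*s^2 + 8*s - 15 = (s - 1)*(s^3 - 7*s^2 + 7*s + 15) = (s - 1)*(s + 1)*(s^2 - 8*s + 15) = (s - 5)*(s - 1)*(s + 1)*(s - 3)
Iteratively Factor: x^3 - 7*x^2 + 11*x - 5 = (x - 1)*(x^2 - 6*x + 5) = (x - 5)*(x - 1)*(x - 1)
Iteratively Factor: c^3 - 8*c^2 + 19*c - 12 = (c - 1)*(c^2 - 7*c + 12) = (c - 3)*(c - 1)*(c - 4)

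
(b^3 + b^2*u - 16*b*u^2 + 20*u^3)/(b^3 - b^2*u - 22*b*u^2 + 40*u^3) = (-b + 2*u)/(-b + 4*u)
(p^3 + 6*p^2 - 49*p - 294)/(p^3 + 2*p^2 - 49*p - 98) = (p + 6)/(p + 2)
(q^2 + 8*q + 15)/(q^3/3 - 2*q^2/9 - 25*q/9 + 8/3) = 9*(q + 5)/(3*q^2 - 11*q + 8)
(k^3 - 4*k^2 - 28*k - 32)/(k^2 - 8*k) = k + 4 + 4/k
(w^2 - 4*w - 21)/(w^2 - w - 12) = (w - 7)/(w - 4)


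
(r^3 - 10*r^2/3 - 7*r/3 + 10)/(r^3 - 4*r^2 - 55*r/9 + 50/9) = 3*(r^2 - 5*r + 6)/(3*r^2 - 17*r + 10)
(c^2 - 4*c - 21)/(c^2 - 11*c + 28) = (c + 3)/(c - 4)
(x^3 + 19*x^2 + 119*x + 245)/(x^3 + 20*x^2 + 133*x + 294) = (x + 5)/(x + 6)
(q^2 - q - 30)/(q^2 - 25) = (q - 6)/(q - 5)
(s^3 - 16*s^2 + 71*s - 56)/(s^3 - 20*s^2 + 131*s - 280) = (s - 1)/(s - 5)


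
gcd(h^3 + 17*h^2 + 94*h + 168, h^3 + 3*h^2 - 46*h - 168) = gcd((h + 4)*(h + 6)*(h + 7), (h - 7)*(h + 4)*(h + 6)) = h^2 + 10*h + 24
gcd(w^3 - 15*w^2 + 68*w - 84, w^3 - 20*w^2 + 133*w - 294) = w^2 - 13*w + 42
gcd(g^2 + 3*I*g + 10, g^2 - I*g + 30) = g + 5*I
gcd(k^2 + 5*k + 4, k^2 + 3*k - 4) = k + 4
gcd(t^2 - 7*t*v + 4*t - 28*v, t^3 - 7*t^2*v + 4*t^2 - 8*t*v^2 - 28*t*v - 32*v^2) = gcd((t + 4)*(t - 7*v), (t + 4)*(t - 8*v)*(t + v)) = t + 4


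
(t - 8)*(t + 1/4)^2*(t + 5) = t^4 - 5*t^3/2 - 663*t^2/16 - 323*t/16 - 5/2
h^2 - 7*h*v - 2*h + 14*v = (h - 2)*(h - 7*v)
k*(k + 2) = k^2 + 2*k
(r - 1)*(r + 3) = r^2 + 2*r - 3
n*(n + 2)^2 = n^3 + 4*n^2 + 4*n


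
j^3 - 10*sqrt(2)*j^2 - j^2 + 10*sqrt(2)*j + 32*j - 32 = (j - 1)*(j - 8*sqrt(2))*(j - 2*sqrt(2))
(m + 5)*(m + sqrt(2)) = m^2 + sqrt(2)*m + 5*m + 5*sqrt(2)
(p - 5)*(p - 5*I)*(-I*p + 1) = -I*p^3 - 4*p^2 + 5*I*p^2 + 20*p - 5*I*p + 25*I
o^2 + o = o*(o + 1)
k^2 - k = k*(k - 1)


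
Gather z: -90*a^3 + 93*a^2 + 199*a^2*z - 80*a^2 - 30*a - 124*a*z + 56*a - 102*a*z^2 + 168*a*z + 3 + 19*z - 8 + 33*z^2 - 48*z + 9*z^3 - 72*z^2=-90*a^3 + 13*a^2 + 26*a + 9*z^3 + z^2*(-102*a - 39) + z*(199*a^2 + 44*a - 29) - 5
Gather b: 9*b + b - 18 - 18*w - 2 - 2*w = 10*b - 20*w - 20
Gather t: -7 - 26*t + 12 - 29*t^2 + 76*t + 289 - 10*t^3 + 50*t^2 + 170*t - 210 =-10*t^3 + 21*t^2 + 220*t + 84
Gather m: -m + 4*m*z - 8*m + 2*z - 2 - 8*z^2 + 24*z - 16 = m*(4*z - 9) - 8*z^2 + 26*z - 18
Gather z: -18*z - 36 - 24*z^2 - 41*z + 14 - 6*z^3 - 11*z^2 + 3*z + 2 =-6*z^3 - 35*z^2 - 56*z - 20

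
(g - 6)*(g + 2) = g^2 - 4*g - 12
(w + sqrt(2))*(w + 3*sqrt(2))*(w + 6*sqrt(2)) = w^3 + 10*sqrt(2)*w^2 + 54*w + 36*sqrt(2)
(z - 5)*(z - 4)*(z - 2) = z^3 - 11*z^2 + 38*z - 40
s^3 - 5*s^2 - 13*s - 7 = (s - 7)*(s + 1)^2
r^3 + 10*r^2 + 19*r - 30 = (r - 1)*(r + 5)*(r + 6)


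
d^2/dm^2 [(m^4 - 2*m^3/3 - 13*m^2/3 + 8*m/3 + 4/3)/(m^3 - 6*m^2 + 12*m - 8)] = 2*(47*m - 10)/(3*(m^4 - 8*m^3 + 24*m^2 - 32*m + 16))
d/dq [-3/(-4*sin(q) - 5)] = -12*cos(q)/(4*sin(q) + 5)^2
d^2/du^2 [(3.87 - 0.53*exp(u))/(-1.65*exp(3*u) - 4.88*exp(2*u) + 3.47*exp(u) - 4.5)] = (5.7717*exp(6*u) - 82.021995*exp(5*u) - 318.013948*exp(4*u) - 366.514984*exp(3*u) + 385.379046*exp(2*u) + 301.618467*exp(u) - 49.69755)*exp(u)/(4.492125*exp(9*u) + 39.8574*exp(8*u) + 89.540055*exp(7*u) - 14.674618*exp(6*u) + 29.098551*exp(5*u) + 343.184676*exp(4*u) - 398.751623*exp(3*u) + 459.01215*exp(2*u) - 210.8025*exp(u) + 91.125)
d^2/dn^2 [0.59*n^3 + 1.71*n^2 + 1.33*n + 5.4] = 3.54*n + 3.42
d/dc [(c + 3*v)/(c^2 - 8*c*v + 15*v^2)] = (c^2 - 8*c*v + 15*v^2 - 2*(c - 4*v)*(c + 3*v))/(c^2 - 8*c*v + 15*v^2)^2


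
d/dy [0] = 0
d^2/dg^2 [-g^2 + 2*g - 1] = -2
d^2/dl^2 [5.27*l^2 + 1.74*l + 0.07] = 10.5400000000000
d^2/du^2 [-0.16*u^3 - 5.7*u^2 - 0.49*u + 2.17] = -0.96*u - 11.4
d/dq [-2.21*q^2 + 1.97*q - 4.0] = 1.97 - 4.42*q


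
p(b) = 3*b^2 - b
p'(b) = 6*b - 1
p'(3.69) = 21.14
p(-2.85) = 27.22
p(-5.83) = 107.80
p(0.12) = -0.08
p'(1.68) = 9.08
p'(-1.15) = -7.90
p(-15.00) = 690.00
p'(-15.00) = -91.00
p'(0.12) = -0.28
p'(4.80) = 27.80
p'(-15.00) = -91.00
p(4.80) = 64.32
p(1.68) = 6.79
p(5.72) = 92.44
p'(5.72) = 33.32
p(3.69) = 37.16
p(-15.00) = 690.00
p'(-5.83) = -35.98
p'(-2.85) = -18.10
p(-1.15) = 5.12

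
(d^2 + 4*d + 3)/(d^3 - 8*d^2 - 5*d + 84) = (d + 1)/(d^2 - 11*d + 28)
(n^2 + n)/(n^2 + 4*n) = (n + 1)/(n + 4)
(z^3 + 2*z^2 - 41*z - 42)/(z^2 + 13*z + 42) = (z^2 - 5*z - 6)/(z + 6)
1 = 1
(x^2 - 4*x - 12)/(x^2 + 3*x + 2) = (x - 6)/(x + 1)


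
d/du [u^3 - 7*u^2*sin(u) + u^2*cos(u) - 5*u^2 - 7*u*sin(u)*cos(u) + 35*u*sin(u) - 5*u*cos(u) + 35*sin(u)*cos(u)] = -u^2*sin(u) - 7*u^2*cos(u) + 3*u^2 - 9*u*sin(u) + 37*u*cos(u) - 7*u*cos(2*u) - 10*u + 35*sin(u) - 7*sin(2*u)/2 - 5*cos(u) + 35*cos(2*u)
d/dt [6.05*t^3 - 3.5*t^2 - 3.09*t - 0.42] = 18.15*t^2 - 7.0*t - 3.09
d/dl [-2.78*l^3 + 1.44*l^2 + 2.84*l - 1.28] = -8.34*l^2 + 2.88*l + 2.84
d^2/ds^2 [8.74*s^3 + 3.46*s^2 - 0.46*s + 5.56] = 52.44*s + 6.92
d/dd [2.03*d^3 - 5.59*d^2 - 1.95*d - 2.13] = 6.09*d^2 - 11.18*d - 1.95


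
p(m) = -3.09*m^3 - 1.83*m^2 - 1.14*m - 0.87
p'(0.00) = -1.14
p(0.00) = -0.87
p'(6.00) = -356.82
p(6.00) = -741.03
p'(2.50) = -68.23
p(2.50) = -63.44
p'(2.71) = -79.14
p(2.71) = -78.90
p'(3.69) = -140.87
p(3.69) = -185.25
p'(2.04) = -47.18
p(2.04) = -37.04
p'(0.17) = -2.03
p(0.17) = -1.13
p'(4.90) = -241.65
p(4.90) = -413.93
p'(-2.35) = -43.73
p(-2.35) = 31.80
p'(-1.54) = -17.49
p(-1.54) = 7.83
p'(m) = -9.27*m^2 - 3.66*m - 1.14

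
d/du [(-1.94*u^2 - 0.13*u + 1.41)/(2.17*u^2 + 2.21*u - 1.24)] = (-4.0053*u^2 - 1.3082*u - 2.9549)/(4.7089*u^4 + 9.5914*u^3 - 0.4975*u^2 - 5.4808*u + 1.5376)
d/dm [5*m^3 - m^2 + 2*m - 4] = 15*m^2 - 2*m + 2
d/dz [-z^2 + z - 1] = 1 - 2*z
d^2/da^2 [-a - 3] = 0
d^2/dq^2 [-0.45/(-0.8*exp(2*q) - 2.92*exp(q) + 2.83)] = (-(1.44*exp(q) + 1.314)*(0.8*exp(2*q) + 2.92*exp(q) - 2.83) + 0.45*(1.6*exp(q) + 2.92)*(3.2*exp(q) + 5.84)*exp(q))*exp(q)/(0.8*exp(2*q) + 2.92*exp(q) - 2.83)^3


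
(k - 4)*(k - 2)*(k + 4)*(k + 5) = k^4 + 3*k^3 - 26*k^2 - 48*k + 160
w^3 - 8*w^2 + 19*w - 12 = (w - 4)*(w - 3)*(w - 1)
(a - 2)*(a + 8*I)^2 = a^3 - 2*a^2 + 16*I*a^2 - 64*a - 32*I*a + 128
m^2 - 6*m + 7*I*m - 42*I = (m - 6)*(m + 7*I)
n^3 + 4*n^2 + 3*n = n*(n + 1)*(n + 3)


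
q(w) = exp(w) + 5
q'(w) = exp(w)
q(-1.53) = 5.22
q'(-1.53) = 0.22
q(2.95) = 24.11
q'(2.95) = 19.11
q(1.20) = 8.32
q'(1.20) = 3.32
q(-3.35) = 5.04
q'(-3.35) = 0.04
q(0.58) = 6.79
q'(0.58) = 1.79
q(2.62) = 18.74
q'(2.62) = 13.74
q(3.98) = 58.52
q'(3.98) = 53.52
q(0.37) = 6.45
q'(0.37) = 1.45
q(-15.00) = 5.00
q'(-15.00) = 0.00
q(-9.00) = 5.00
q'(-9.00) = 0.00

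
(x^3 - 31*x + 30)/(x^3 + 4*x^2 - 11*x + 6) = (x - 5)/(x - 1)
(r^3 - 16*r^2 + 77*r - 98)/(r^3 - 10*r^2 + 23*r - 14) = (r - 7)/(r - 1)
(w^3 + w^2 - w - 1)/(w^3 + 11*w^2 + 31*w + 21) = (w^2 - 1)/(w^2 + 10*w + 21)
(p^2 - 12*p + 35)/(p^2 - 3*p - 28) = (p - 5)/(p + 4)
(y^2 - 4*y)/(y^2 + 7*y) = (y - 4)/(y + 7)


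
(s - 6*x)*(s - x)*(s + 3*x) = s^3 - 4*s^2*x - 15*s*x^2 + 18*x^3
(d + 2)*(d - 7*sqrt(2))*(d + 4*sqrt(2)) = d^3 - 3*sqrt(2)*d^2 + 2*d^2 - 56*d - 6*sqrt(2)*d - 112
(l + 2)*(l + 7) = l^2 + 9*l + 14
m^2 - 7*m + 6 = (m - 6)*(m - 1)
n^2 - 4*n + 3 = (n - 3)*(n - 1)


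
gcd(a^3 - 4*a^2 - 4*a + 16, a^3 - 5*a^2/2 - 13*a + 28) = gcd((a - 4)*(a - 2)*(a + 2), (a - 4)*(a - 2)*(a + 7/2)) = a^2 - 6*a + 8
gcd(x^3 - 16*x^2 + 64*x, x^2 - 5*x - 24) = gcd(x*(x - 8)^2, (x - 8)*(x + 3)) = x - 8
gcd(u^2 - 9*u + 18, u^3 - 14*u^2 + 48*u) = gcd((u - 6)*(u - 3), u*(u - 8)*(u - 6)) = u - 6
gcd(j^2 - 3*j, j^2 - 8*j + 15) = j - 3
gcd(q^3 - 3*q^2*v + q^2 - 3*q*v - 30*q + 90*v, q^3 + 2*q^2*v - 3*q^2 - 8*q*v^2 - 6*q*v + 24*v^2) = 1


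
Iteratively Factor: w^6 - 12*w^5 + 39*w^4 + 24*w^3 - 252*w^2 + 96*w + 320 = (w + 2)*(w^5 - 14*w^4 + 67*w^3 - 110*w^2 - 32*w + 160) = (w - 5)*(w + 2)*(w^4 - 9*w^3 + 22*w^2 - 32) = (w - 5)*(w + 1)*(w + 2)*(w^3 - 10*w^2 + 32*w - 32) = (w - 5)*(w - 4)*(w + 1)*(w + 2)*(w^2 - 6*w + 8) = (w - 5)*(w - 4)^2*(w + 1)*(w + 2)*(w - 2)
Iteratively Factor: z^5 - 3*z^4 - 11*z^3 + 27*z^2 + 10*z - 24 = (z - 4)*(z^4 + z^3 - 7*z^2 - z + 6) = (z - 4)*(z + 1)*(z^3 - 7*z + 6) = (z - 4)*(z + 1)*(z + 3)*(z^2 - 3*z + 2) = (z - 4)*(z - 2)*(z + 1)*(z + 3)*(z - 1)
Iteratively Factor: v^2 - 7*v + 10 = (v - 5)*(v - 2)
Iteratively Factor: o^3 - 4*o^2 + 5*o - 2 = (o - 2)*(o^2 - 2*o + 1) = (o - 2)*(o - 1)*(o - 1)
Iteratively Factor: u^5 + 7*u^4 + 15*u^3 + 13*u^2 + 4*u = (u)*(u^4 + 7*u^3 + 15*u^2 + 13*u + 4) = u*(u + 1)*(u^3 + 6*u^2 + 9*u + 4) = u*(u + 1)^2*(u^2 + 5*u + 4) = u*(u + 1)^3*(u + 4)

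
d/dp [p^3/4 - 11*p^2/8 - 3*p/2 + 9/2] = 3*p^2/4 - 11*p/4 - 3/2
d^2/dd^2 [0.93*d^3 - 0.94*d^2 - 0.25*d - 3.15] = 5.58*d - 1.88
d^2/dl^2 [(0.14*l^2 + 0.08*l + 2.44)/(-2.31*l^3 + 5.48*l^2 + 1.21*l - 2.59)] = (-1.494108*l^6 - 2.561328*l^5 - 152.512668*l^4 + 502.53058*l^3 - 404.903496*l^2 - 16.297992*l - 78.787316)/(12.326391*l^9 - 87.725484*l^8 + 188.740629*l^7 - 31.202207*l^6 - 295.581891*l^5 + 165.83055*l^4 + 147.758204*l^3 - 98.905107*l^2 - 24.350403*l + 17.373979)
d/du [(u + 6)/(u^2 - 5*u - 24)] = (u^2 - 5*u - (u + 6)*(2*u - 5) - 24)/(-u^2 + 5*u + 24)^2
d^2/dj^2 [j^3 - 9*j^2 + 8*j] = 6*j - 18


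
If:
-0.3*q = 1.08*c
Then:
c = -0.277777777777778*q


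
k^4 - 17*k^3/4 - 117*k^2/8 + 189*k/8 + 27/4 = (k - 6)*(k - 3/2)*(k + 1/4)*(k + 3)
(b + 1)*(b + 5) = b^2 + 6*b + 5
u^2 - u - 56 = (u - 8)*(u + 7)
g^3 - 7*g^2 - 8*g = g*(g - 8)*(g + 1)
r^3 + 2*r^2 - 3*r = r*(r - 1)*(r + 3)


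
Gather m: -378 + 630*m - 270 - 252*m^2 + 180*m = -252*m^2 + 810*m - 648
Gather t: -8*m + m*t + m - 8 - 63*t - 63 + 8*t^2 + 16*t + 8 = -7*m + 8*t^2 + t*(m - 47) - 63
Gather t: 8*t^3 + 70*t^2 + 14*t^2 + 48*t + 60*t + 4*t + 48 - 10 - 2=8*t^3 + 84*t^2 + 112*t + 36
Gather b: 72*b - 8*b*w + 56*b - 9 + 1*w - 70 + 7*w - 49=b*(128 - 8*w) + 8*w - 128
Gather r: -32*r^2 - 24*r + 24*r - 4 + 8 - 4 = -32*r^2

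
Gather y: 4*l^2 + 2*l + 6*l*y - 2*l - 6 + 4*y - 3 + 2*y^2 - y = 4*l^2 + 2*y^2 + y*(6*l + 3) - 9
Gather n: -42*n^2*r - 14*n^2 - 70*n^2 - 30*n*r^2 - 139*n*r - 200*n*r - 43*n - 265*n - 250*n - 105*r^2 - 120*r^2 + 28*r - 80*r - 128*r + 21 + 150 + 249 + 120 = n^2*(-42*r - 84) + n*(-30*r^2 - 339*r - 558) - 225*r^2 - 180*r + 540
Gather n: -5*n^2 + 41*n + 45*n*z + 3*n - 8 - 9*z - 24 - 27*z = -5*n^2 + n*(45*z + 44) - 36*z - 32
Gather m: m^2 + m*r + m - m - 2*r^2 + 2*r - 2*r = m^2 + m*r - 2*r^2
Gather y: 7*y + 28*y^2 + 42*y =28*y^2 + 49*y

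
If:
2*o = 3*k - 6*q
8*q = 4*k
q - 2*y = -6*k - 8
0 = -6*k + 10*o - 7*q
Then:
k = 0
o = 0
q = 0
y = 4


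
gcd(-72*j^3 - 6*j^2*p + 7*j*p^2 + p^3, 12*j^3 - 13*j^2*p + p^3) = -12*j^2 + j*p + p^2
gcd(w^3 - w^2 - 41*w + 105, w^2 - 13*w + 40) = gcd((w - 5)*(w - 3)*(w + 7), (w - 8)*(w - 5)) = w - 5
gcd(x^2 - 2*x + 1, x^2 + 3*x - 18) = 1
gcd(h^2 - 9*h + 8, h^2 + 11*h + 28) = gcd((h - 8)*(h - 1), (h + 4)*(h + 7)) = 1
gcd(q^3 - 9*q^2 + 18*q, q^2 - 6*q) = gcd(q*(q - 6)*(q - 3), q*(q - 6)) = q^2 - 6*q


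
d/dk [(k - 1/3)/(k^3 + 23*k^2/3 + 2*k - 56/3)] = 2*(-9*k^3 - 30*k^2 + 23*k - 81)/(9*k^6 + 138*k^5 + 565*k^4 - 60*k^3 - 2540*k^2 - 672*k + 3136)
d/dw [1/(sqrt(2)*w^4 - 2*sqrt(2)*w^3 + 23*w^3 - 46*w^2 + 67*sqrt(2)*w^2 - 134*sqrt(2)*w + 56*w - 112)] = (-4*sqrt(2)*w^3 - 69*w^2 + 6*sqrt(2)*w^2 - 134*sqrt(2)*w + 92*w - 56 + 134*sqrt(2))/(sqrt(2)*w^4 - 2*sqrt(2)*w^3 + 23*w^3 - 46*w^2 + 67*sqrt(2)*w^2 - 134*sqrt(2)*w + 56*w - 112)^2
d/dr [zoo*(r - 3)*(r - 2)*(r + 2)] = zoo*(r^2 + r + 1)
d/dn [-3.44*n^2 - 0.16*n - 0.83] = -6.88*n - 0.16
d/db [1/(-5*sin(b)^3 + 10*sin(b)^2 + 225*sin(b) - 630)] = (3*sin(b)^2 - 4*sin(b) - 45)*cos(b)/(5*(sin(b)^3 - 2*sin(b)^2 - 45*sin(b) + 126)^2)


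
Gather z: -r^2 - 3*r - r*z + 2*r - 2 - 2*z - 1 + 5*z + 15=-r^2 - r + z*(3 - r) + 12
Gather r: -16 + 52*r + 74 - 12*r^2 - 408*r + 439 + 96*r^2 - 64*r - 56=84*r^2 - 420*r + 441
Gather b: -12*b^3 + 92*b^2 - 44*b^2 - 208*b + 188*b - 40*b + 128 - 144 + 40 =-12*b^3 + 48*b^2 - 60*b + 24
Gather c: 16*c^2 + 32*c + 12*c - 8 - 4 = 16*c^2 + 44*c - 12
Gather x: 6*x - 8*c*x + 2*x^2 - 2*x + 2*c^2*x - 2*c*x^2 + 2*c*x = x^2*(2 - 2*c) + x*(2*c^2 - 6*c + 4)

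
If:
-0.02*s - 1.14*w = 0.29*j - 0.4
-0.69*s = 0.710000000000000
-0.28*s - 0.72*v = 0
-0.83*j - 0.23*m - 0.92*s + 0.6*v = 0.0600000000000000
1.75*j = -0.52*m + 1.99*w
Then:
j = -4.78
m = 22.13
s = -1.03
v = 0.40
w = 1.58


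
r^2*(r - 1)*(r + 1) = r^4 - r^2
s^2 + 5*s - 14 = (s - 2)*(s + 7)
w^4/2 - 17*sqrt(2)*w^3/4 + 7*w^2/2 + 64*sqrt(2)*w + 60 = (w/2 + sqrt(2))*(w - 6*sqrt(2))*(w - 5*sqrt(2))*(w + sqrt(2)/2)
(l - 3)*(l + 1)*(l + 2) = l^3 - 7*l - 6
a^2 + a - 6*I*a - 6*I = (a + 1)*(a - 6*I)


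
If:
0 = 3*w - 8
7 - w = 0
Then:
No Solution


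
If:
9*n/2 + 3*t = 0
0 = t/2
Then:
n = 0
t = 0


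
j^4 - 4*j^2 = j^2*(j - 2)*(j + 2)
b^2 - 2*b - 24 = (b - 6)*(b + 4)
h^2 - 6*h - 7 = (h - 7)*(h + 1)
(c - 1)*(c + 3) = c^2 + 2*c - 3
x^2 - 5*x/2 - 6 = (x - 4)*(x + 3/2)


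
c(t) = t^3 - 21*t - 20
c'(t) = 3*t^2 - 21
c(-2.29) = 16.08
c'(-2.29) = -5.27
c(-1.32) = 5.42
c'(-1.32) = -15.77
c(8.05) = 332.61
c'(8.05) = 173.41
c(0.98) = -39.64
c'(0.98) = -18.12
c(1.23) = -43.97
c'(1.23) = -16.46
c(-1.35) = 5.89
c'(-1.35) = -15.53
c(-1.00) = 0.00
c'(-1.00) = -18.00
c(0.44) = -29.15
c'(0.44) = -20.42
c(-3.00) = 16.00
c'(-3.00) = 6.00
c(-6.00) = -110.00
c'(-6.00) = 87.00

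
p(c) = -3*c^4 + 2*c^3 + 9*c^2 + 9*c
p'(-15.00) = 41589.00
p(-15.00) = -156735.00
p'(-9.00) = 9081.00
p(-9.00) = -20493.00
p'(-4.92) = 1494.82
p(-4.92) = -1822.46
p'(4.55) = -915.24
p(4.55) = -870.12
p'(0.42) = 16.73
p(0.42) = 5.42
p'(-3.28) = 437.96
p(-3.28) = -350.50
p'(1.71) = -2.68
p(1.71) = 26.06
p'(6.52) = -2944.59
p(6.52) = -4425.79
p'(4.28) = -744.88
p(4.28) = -646.50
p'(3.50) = -369.00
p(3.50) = -222.69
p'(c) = -12*c^3 + 6*c^2 + 18*c + 9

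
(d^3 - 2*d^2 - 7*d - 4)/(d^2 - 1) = (d^2 - 3*d - 4)/(d - 1)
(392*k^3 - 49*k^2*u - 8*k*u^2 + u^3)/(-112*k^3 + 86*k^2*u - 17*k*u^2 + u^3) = (7*k + u)/(-2*k + u)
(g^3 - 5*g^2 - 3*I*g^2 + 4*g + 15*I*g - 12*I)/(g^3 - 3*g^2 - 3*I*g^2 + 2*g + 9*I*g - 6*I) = (g - 4)/(g - 2)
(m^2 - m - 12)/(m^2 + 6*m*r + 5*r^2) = (m^2 - m - 12)/(m^2 + 6*m*r + 5*r^2)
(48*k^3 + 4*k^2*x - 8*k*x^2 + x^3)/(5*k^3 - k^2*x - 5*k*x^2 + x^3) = (48*k^3 + 4*k^2*x - 8*k*x^2 + x^3)/(5*k^3 - k^2*x - 5*k*x^2 + x^3)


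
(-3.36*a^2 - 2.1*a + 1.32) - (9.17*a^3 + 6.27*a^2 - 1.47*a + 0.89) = -9.17*a^3 - 9.63*a^2 - 0.63*a + 0.43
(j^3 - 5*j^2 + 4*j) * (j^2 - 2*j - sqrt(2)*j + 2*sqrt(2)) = j^5 - 7*j^4 - sqrt(2)*j^4 + 7*sqrt(2)*j^3 + 14*j^3 - 14*sqrt(2)*j^2 - 8*j^2 + 8*sqrt(2)*j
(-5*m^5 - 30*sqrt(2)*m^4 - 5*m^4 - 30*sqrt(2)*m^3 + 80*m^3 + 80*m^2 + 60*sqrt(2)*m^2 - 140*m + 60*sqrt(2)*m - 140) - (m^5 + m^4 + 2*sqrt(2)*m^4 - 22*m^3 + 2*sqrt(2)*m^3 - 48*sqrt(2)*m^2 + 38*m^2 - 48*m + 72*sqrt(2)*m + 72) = -6*m^5 - 32*sqrt(2)*m^4 - 6*m^4 - 32*sqrt(2)*m^3 + 102*m^3 + 42*m^2 + 108*sqrt(2)*m^2 - 92*m - 12*sqrt(2)*m - 212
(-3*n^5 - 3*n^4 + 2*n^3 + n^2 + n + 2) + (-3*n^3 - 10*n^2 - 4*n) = -3*n^5 - 3*n^4 - n^3 - 9*n^2 - 3*n + 2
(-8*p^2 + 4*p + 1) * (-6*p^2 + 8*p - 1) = 48*p^4 - 88*p^3 + 34*p^2 + 4*p - 1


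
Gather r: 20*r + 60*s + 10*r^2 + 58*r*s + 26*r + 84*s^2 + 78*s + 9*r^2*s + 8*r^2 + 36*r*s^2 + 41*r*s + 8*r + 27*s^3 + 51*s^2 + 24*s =r^2*(9*s + 18) + r*(36*s^2 + 99*s + 54) + 27*s^3 + 135*s^2 + 162*s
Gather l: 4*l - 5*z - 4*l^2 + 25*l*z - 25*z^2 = -4*l^2 + l*(25*z + 4) - 25*z^2 - 5*z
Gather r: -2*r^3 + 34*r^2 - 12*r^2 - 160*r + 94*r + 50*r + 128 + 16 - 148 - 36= -2*r^3 + 22*r^2 - 16*r - 40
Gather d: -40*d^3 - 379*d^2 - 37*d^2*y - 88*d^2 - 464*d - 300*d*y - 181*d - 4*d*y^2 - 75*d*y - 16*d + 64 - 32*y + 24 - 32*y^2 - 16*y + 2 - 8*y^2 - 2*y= -40*d^3 + d^2*(-37*y - 467) + d*(-4*y^2 - 375*y - 661) - 40*y^2 - 50*y + 90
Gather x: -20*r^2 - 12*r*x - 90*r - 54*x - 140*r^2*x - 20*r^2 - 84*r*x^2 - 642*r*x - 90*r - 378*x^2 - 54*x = -40*r^2 - 180*r + x^2*(-84*r - 378) + x*(-140*r^2 - 654*r - 108)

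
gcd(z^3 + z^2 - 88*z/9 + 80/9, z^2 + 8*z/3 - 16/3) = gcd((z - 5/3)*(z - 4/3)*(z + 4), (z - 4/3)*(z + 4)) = z^2 + 8*z/3 - 16/3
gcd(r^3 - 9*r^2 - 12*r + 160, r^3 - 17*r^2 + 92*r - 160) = r^2 - 13*r + 40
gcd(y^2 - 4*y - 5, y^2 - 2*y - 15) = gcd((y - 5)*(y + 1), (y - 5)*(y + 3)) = y - 5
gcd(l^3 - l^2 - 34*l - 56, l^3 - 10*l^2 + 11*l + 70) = l^2 - 5*l - 14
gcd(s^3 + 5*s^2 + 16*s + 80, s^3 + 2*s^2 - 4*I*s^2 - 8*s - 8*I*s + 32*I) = s - 4*I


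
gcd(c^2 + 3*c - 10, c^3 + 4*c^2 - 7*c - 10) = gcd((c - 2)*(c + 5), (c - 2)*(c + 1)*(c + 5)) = c^2 + 3*c - 10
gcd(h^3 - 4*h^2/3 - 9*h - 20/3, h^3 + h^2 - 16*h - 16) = h^2 - 3*h - 4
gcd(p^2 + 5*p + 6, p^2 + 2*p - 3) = p + 3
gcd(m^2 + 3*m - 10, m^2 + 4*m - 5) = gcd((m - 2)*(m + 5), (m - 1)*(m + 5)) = m + 5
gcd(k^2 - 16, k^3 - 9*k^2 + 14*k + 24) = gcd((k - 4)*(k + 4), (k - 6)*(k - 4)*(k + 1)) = k - 4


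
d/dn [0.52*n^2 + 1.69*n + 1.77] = 1.04*n + 1.69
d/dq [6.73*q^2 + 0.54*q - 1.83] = 13.46*q + 0.54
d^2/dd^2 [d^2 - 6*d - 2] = 2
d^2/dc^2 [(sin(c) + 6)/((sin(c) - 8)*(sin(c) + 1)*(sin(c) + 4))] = (-4*sin(c)^6 - 41*sin(c)^5 + 92*sin(c)^4 - 130*sin(c)^3 - 3164*sin(c)^2 - 1744*sin(c) + 12096)/((sin(c) - 8)^3*(sin(c) + 1)^2*(sin(c) + 4)^3)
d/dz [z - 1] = 1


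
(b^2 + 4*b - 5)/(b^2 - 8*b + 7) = (b + 5)/(b - 7)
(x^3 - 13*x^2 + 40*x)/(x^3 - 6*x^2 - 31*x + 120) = x*(x - 5)/(x^2 + 2*x - 15)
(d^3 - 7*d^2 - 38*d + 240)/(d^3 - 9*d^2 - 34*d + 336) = (d - 5)/(d - 7)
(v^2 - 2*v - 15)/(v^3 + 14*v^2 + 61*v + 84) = (v - 5)/(v^2 + 11*v + 28)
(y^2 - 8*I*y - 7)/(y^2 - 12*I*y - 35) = (y - I)/(y - 5*I)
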